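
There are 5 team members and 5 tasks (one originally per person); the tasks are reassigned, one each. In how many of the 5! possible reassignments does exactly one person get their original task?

Pick the single fixed position: C(5,1) = 5 ways.
The remaining 4 must be deranged: !4 = 9.
Total: 5 × 9 = 45.

45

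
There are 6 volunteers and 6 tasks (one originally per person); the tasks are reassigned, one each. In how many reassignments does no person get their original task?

265

!6 = 6! · Σ_{k=0}^{6} (-1)^k/k!
= 6! - 6!/1! + 6!/2! - 6!/3! + 6!/4! - 6!/5! + 6!/6!
= 720 - 720 + 360 - 120 + 30 - 6 + 1
= 265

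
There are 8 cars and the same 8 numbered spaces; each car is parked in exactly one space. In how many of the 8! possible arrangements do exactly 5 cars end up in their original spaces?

112

Pick the 5 fixed positions: C(8,5) = 56 ways.
The remaining 3 must be deranged: !3 = 2.
Total: 56 × 2 = 112.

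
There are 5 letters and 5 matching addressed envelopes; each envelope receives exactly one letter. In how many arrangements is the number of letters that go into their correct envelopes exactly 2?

Pick the 2 fixed positions: C(5,2) = 10 ways.
The other 3 form a derangement: !3 = 2.
Total: 10 × 2 = 20.

20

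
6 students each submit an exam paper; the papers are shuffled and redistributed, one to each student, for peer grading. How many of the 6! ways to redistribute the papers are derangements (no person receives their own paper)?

Recurrence: !6 = 5·(!5 + !4).
!6 = 5·(44 + 9) = 5·53 = 265

265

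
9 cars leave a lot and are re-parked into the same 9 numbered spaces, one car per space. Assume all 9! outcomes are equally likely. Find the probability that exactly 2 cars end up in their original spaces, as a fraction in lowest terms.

Favorable outcomes: C(9,2)·!7 = 36·1854 = 66744.
Total outcomes: 9! = 362880.
Probability = 66744/362880 = 103/560.

103/560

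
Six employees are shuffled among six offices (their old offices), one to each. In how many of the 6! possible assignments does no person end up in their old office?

265

The subfactorial !6 = [6!/e] (nearest integer).
6! = 720, and 720/e ≈ 264.87, so !6 = 265.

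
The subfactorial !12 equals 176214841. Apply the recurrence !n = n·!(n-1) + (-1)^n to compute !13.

!13 = 13·176214841 - 1 = 2290792932.

2290792932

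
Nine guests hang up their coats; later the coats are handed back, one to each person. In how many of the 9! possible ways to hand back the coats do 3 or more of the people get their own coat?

29143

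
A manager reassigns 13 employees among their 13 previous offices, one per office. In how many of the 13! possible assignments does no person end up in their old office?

!13 is the nearest integer to 13!/e.
13! = 6227020800, and 6227020800/e ≈ 2290792932.07, so !13 = 2290792932.

2290792932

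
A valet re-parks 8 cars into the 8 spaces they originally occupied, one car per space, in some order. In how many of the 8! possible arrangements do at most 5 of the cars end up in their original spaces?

# with exactly i fixed is C(8,i)·!(8-i); sum over i=0..5:
  i=0: C(8,0)·!8 = 1·14833 = 14833
  i=1: C(8,1)·!7 = 8·1854 = 14832
  i=2: C(8,2)·!6 = 28·265 = 7420
  i=3: C(8,3)·!5 = 56·44 = 2464
  i=4: C(8,4)·!4 = 70·9 = 630
  i=5: C(8,5)·!3 = 56·2 = 112
Total = 40291.

40291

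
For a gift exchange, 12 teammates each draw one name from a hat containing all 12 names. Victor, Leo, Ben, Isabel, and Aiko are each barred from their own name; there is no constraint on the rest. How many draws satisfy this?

Inclusion-exclusion on the 5 forbidden self-matches:
Σ_{j=0}^{5} (-1)^j C(5,j)(12-j)!
= C(5,0)·12! - C(5,1)·11! + C(5,2)·10! - C(5,3)·9! + C(5,4)·8! - C(5,5)·7!
= 479001600 - 199584000 + 36288000 - 3628800 + 201600 - 5040
= 312273360

312273360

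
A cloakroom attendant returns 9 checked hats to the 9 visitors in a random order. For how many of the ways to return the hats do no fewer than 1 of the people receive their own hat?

Sum C(9,i)·!(9-i) for i = 1..9:
  i=1: C(9,1)·!8 = 9·14833 = 133497
  i=2: C(9,2)·!7 = 36·1854 = 66744
  i=3: C(9,3)·!6 = 84·265 = 22260
  i=4: C(9,4)·!5 = 126·44 = 5544
  i=5: C(9,5)·!4 = 126·9 = 1134
  i=6: C(9,6)·!3 = 84·2 = 168
  i=7: C(9,7)·!2 = 36·1 = 36
  i=8: C(9,8)·!1 = 9·0 = 0
  i=9: C(9,9)·!0 = 1·1 = 1
Total = 229384.

229384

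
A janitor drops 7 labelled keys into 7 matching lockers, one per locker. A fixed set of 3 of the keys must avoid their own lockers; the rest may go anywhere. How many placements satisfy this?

Let A_j be the event that the j-th constrained one is fixed. By inclusion-exclusion over the 3 events:
Σ_{j=0}^{3} (-1)^j C(3,j)(7-j)!
= C(3,0)·7! - C(3,1)·6! + C(3,2)·5! - C(3,3)·4!
= 5040 - 2160 + 360 - 24
= 3216

3216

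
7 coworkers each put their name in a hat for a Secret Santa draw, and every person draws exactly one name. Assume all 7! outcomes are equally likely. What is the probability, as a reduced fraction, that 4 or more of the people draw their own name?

23/1260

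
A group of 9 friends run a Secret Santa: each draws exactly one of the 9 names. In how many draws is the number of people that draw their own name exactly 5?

Pick the 5 fixed positions: C(9,5) = 126 ways.
The remaining 4 must be deranged: !4 = 9.
Total: 126 × 9 = 1134.

1134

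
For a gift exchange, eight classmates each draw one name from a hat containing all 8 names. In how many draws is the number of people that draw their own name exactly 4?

630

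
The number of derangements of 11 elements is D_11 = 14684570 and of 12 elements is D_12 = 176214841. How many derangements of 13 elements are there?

2290792932

D_13 = (13-1)·(D_12 + D_11) = 12·(176214841 + 14684570) = 12·190899411 = 2290792932.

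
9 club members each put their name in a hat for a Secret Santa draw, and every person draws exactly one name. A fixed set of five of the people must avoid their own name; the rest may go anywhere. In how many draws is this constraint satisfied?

205056

Inclusion-exclusion on the 5 forbidden self-matches:
Σ_{j=0}^{5} (-1)^j C(5,j)(9-j)!
= C(5,0)·9! - C(5,1)·8! + C(5,2)·7! - C(5,3)·6! + C(5,4)·5! - C(5,5)·4!
= 362880 - 201600 + 50400 - 7200 + 600 - 24
= 205056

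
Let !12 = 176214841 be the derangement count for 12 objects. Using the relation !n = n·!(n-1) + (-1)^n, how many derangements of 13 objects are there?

!13 = 13·176214841 - 1 = 2290792932.

2290792932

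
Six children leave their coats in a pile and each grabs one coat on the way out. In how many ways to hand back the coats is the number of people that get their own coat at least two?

191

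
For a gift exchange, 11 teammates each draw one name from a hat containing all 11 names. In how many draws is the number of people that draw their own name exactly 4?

Choose which 4 of the 11 are fixed: C(11,4) = 330.
The remaining 7 must be deranged: !7 = 1854.
Total: 330 × 1854 = 611820.

611820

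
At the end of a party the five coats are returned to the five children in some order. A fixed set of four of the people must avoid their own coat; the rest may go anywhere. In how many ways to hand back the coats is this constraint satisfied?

53

Inclusion-exclusion on the 4 forbidden self-matches:
Σ_{j=0}^{4} (-1)^j C(4,j)(5-j)!
= C(4,0)·5! - C(4,1)·4! + C(4,2)·3! - C(4,3)·2! + C(4,4)·1!
= 120 - 96 + 36 - 8 + 1
= 53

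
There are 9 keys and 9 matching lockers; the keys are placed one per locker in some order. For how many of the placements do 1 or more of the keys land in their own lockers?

# with exactly i fixed is C(9,i)·!(9-i); sum over i=1..9:
  i=1: C(9,1)·!8 = 9·14833 = 133497
  i=2: C(9,2)·!7 = 36·1854 = 66744
  i=3: C(9,3)·!6 = 84·265 = 22260
  i=4: C(9,4)·!5 = 126·44 = 5544
  i=5: C(9,5)·!4 = 126·9 = 1134
  i=6: C(9,6)·!3 = 84·2 = 168
  i=7: C(9,7)·!2 = 36·1 = 36
  i=8: C(9,8)·!1 = 9·0 = 0
  i=9: C(9,9)·!0 = 1·1 = 1
Total = 229384.

229384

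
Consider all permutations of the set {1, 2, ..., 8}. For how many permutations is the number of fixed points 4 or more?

# with exactly i fixed is C(8,i)·!(8-i); sum over i=4..8:
  i=4: C(8,4)·!4 = 70·9 = 630
  i=5: C(8,5)·!3 = 56·2 = 112
  i=6: C(8,6)·!2 = 28·1 = 28
  i=7: C(8,7)·!1 = 8·0 = 0
  i=8: C(8,8)·!0 = 1·1 = 1
Total = 771.

771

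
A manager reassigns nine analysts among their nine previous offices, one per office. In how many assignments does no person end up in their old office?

133496

The number of derangements of 9 is !9 = Σ_{k=0}^{9} (-1)^k·9!/k!
= 9! - 9!/1! + 9!/2! - 9!/3! + 9!/4! - 9!/5! + 9!/6! - 9!/7! + 9!/8! - 9!/9!
= 362880 - 362880 + 181440 - 60480 + 15120 - 3024 + 504 - 72 + 9 - 1
= 133496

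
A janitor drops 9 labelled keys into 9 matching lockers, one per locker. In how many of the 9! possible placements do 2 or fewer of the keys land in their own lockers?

333737

Sum C(9,i)·!(9-i) for i = 0..2:
  i=0: C(9,0)·!9 = 1·133496 = 133496
  i=1: C(9,1)·!8 = 9·14833 = 133497
  i=2: C(9,2)·!7 = 36·1854 = 66744
Total = 333737.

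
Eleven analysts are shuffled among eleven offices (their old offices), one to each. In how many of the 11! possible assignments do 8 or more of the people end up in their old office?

386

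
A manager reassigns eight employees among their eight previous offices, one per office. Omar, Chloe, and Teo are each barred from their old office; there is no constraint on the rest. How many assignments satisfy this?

27240

Let A_j be the event that the j-th constrained one is fixed. By inclusion-exclusion over the 3 events:
Σ_{j=0}^{3} (-1)^j C(3,j)(8-j)!
= C(3,0)·8! - C(3,1)·7! + C(3,2)·6! - C(3,3)·5!
= 40320 - 15120 + 2160 - 120
= 27240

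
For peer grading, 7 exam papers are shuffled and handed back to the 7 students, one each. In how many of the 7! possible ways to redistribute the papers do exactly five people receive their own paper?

Choose which 5 of the 7 are fixed: C(7,5) = 21.
The other 2 form a derangement: !2 = 1.
Total: 21 × 1 = 21.

21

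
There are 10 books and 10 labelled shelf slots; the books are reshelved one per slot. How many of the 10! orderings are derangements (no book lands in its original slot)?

1334961

The subfactorial !10 = [10!/e] (nearest integer).
10! = 3628800, and 3628800/e ≈ 1334960.92, so !10 = 1334961.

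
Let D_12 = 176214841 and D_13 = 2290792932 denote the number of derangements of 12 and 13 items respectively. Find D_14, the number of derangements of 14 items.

D_14 = (14-1)·(D_13 + D_12) = 13·(2290792932 + 176214841) = 13·2467007773 = 32071101049.

32071101049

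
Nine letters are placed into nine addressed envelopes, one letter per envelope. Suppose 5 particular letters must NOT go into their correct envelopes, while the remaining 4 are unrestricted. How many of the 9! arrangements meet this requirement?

Let A_j be the event that the j-th constrained one is fixed. By inclusion-exclusion over the 5 events:
Σ_{j=0}^{5} (-1)^j C(5,j)(9-j)!
= C(5,0)·9! - C(5,1)·8! + C(5,2)·7! - C(5,3)·6! + C(5,4)·5! - C(5,5)·4!
= 362880 - 201600 + 50400 - 7200 + 600 - 24
= 205056

205056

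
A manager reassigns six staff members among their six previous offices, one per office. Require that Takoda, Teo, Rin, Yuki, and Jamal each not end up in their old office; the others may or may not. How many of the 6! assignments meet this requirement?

Let A_j be the event that the j-th constrained one is fixed. By inclusion-exclusion over the 5 events:
Σ_{j=0}^{5} (-1)^j C(5,j)(6-j)!
= C(5,0)·6! - C(5,1)·5! + C(5,2)·4! - C(5,3)·3! + C(5,4)·2! - C(5,5)·1!
= 720 - 600 + 240 - 60 + 10 - 1
= 309

309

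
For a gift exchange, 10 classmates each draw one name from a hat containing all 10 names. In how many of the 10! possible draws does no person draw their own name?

1334961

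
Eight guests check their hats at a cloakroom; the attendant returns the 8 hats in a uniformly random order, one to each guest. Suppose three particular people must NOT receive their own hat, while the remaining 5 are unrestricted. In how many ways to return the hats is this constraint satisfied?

27240

Let A_j be the event that the j-th constrained one is fixed. By inclusion-exclusion over the 3 events:
Σ_{j=0}^{3} (-1)^j C(3,j)(8-j)!
= C(3,0)·8! - C(3,1)·7! + C(3,2)·6! - C(3,3)·5!
= 40320 - 15120 + 2160 - 120
= 27240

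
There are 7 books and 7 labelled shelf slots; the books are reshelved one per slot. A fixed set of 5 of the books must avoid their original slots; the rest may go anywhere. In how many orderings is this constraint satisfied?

Inclusion-exclusion on the 5 forbidden self-matches:
Σ_{j=0}^{5} (-1)^j C(5,j)(7-j)!
= C(5,0)·7! - C(5,1)·6! + C(5,2)·5! - C(5,3)·4! + C(5,4)·3! - C(5,5)·2!
= 5040 - 3600 + 1200 - 240 + 30 - 2
= 2428

2428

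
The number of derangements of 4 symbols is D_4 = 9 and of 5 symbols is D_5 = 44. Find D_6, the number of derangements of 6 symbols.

D_6 = (6-1)·(D_5 + D_4) = 5·(44 + 9) = 5·53 = 265.

265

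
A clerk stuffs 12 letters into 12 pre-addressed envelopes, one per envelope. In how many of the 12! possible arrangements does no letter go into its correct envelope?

176214841

!12 is the nearest integer to 12!/e.
12! = 479001600, and 479001600/e ≈ 176214840.93, so !12 = 176214841.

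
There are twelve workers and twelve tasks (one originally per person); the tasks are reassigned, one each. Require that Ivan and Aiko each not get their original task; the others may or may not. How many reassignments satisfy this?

402796800

Inclusion-exclusion on the 2 forbidden self-matches:
Σ_{j=0}^{2} (-1)^j C(2,j)(12-j)!
= C(2,0)·12! - C(2,1)·11! + C(2,2)·10!
= 479001600 - 79833600 + 3628800
= 402796800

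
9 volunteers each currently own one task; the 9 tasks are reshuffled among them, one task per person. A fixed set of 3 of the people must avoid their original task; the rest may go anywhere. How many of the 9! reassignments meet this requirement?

Inclusion-exclusion on the 3 forbidden self-matches:
Σ_{j=0}^{3} (-1)^j C(3,j)(9-j)!
= C(3,0)·9! - C(3,1)·8! + C(3,2)·7! - C(3,3)·6!
= 362880 - 120960 + 15120 - 720
= 256320

256320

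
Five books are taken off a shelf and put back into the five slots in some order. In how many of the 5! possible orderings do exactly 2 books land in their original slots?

Pick the 2 fixed positions: C(5,2) = 10 ways.
The remaining 3 must be deranged: !3 = 2.
Total: 10 × 2 = 20.

20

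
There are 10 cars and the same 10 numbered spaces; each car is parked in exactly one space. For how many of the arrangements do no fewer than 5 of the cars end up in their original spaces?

13264

Sum C(10,i)·!(10-i) for i = 5..10:
  i=5: C(10,5)·!5 = 252·44 = 11088
  i=6: C(10,6)·!4 = 210·9 = 1890
  i=7: C(10,7)·!3 = 120·2 = 240
  i=8: C(10,8)·!2 = 45·1 = 45
  i=9: C(10,9)·!1 = 10·0 = 0
  i=10: C(10,10)·!0 = 1·1 = 1
Total = 13264.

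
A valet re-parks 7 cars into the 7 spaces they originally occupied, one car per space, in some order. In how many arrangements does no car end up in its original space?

1854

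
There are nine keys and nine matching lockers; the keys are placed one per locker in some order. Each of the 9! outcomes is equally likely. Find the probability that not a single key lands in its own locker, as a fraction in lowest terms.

Favorable outcomes: !9 = 133496.
Total outcomes: 9! = 362880.
Probability = 133496/362880 = 16687/45360.

16687/45360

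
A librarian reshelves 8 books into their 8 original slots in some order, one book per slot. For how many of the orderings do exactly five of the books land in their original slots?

112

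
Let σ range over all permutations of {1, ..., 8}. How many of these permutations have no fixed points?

14833

Use !n = n·!(n-1) + (-1)^n.
!8 = 8·1854 + 1 = 14833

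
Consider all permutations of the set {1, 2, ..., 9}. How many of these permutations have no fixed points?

Use !n = n·!(n-1) + (-1)^n.
!9 = 9·14833 - 1 = 133496

133496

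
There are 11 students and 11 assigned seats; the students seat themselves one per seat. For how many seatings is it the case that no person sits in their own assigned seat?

14684570

Use !n = n·!(n-1) + (-1)^n.
!11 = 11·1334961 - 1 = 14684570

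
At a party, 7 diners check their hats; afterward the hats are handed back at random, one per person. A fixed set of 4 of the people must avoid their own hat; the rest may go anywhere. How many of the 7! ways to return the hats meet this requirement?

2790

Inclusion-exclusion on the 4 forbidden self-matches:
Σ_{j=0}^{4} (-1)^j C(4,j)(7-j)!
= C(4,0)·7! - C(4,1)·6! + C(4,2)·5! - C(4,3)·4! + C(4,4)·3!
= 5040 - 2880 + 720 - 96 + 6
= 2790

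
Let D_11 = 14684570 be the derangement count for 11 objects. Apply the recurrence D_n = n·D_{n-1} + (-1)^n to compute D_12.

D_12 = 12·14684570 + 1 = 176214841.

176214841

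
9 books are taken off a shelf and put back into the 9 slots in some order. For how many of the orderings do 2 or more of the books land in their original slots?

95887

# with exactly i fixed is C(9,i)·!(9-i); sum over i=2..9:
  i=2: C(9,2)·!7 = 36·1854 = 66744
  i=3: C(9,3)·!6 = 84·265 = 22260
  i=4: C(9,4)·!5 = 126·44 = 5544
  i=5: C(9,5)·!4 = 126·9 = 1134
  i=6: C(9,6)·!3 = 84·2 = 168
  i=7: C(9,7)·!2 = 36·1 = 36
  i=8: C(9,8)·!1 = 9·0 = 0
  i=9: C(9,9)·!0 = 1·1 = 1
Total = 95887.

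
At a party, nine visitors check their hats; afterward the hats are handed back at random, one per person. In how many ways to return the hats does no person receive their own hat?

133496

Use !n = n·!(n-1) + (-1)^n.
!9 = 9·14833 - 1 = 133496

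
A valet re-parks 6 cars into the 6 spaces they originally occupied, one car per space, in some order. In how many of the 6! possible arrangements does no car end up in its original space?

!6 = 6! · Σ_{k=0}^{6} (-1)^k/k!
= 6! - 6!/1! + 6!/2! - 6!/3! + 6!/4! - 6!/5! + 6!/6!
= 720 - 720 + 360 - 120 + 30 - 6 + 1
= 265

265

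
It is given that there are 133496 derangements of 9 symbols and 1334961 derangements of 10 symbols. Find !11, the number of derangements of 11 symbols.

!11 = (11-1)·(!10 + !9) = 10·(1334961 + 133496) = 10·1468457 = 14684570.

14684570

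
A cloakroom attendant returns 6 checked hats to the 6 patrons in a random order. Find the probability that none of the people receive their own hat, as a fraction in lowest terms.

53/144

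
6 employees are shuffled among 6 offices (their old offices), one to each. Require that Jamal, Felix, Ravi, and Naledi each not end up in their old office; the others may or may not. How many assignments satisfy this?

Let A_j be the event that the j-th constrained one is fixed. By inclusion-exclusion over the 4 events:
Σ_{j=0}^{4} (-1)^j C(4,j)(6-j)!
= C(4,0)·6! - C(4,1)·5! + C(4,2)·4! - C(4,3)·3! + C(4,4)·2!
= 720 - 480 + 144 - 24 + 2
= 362

362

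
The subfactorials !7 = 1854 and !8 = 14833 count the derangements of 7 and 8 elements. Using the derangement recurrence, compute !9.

133496

!9 = (9-1)·(!8 + !7) = 8·(14833 + 1854) = 8·16687 = 133496.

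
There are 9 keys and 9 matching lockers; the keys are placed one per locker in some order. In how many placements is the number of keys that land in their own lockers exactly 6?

Pick the 6 fixed positions: C(9,6) = 84 ways.
The other 3 form a derangement: !3 = 2.
Total: 84 × 2 = 168.

168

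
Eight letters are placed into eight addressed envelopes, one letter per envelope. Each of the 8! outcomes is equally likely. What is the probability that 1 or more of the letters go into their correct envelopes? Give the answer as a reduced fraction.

Favorable outcomes: Σ_{i≥1} C(8,i)·!(8-i) = 8·1854 + 28·265 + 56·44 + 70·9 + 56·2 + 28·1 + 8·0 + 1·1 = 25487.
Total outcomes: 8! = 40320.
Probability = 25487/40320 = 3641/5760.

3641/5760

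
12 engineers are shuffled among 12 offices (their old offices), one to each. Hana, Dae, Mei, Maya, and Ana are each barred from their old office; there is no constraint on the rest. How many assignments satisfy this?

312273360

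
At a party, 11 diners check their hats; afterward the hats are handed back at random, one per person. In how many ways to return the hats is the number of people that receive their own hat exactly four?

611820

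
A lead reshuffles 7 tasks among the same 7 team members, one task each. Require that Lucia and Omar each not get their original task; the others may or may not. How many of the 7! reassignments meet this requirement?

3720

Inclusion-exclusion on the 2 forbidden self-matches:
Σ_{j=0}^{2} (-1)^j C(2,j)(7-j)!
= C(2,0)·7! - C(2,1)·6! + C(2,2)·5!
= 5040 - 1440 + 120
= 3720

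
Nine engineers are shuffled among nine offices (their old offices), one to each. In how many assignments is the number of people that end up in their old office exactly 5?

1134

Pick the 5 fixed positions: C(9,5) = 126 ways.
The other 4 form a derangement: !4 = 9.
Total: 126 × 9 = 1134.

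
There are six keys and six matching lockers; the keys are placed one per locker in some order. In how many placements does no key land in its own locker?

The subfactorial !6 = [6!/e] (nearest integer).
6! = 720, and 720/e ≈ 264.87, so !6 = 265.

265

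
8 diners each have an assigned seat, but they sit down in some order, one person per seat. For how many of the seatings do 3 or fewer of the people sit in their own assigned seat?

Sum C(8,i)·!(8-i) for i = 0..3:
  i=0: C(8,0)·!8 = 1·14833 = 14833
  i=1: C(8,1)·!7 = 8·1854 = 14832
  i=2: C(8,2)·!6 = 28·265 = 7420
  i=3: C(8,3)·!5 = 56·44 = 2464
Total = 39549.

39549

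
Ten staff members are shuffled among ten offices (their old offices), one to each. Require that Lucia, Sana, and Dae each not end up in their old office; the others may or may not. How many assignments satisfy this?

Let A_j be the event that the j-th constrained one is fixed. By inclusion-exclusion over the 3 events:
Σ_{j=0}^{3} (-1)^j C(3,j)(10-j)!
= C(3,0)·10! - C(3,1)·9! + C(3,2)·8! - C(3,3)·7!
= 3628800 - 1088640 + 120960 - 5040
= 2656080

2656080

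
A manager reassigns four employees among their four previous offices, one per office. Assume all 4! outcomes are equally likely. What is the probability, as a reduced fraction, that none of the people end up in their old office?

3/8

Favorable outcomes: !4 = 9.
Total outcomes: 4! = 24.
Probability = 9/24 = 3/8.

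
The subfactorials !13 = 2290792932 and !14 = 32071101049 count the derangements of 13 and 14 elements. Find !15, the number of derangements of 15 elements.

481066515734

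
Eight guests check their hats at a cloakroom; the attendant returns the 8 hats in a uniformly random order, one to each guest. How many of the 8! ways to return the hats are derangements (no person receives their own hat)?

14833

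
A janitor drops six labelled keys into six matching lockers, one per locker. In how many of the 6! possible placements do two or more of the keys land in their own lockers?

191

Sum C(6,i)·!(6-i) for i = 2..6:
  i=2: C(6,2)·!4 = 15·9 = 135
  i=3: C(6,3)·!3 = 20·2 = 40
  i=4: C(6,4)·!2 = 15·1 = 15
  i=5: C(6,5)·!1 = 6·0 = 0
  i=6: C(6,6)·!0 = 1·1 = 1
Total = 191.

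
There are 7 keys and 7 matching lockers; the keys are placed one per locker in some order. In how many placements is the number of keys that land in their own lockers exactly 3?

315

Choose which 3 of the 7 are fixed: C(7,3) = 35.
The other 4 form a derangement: !4 = 9.
Total: 35 × 9 = 315.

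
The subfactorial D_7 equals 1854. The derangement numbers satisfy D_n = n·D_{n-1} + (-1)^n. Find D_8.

14833

D_8 = 8·1854 + 1 = 14833.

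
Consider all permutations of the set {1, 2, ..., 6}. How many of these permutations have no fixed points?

265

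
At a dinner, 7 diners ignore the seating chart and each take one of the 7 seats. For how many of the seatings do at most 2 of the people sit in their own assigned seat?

# with exactly i fixed is C(7,i)·!(7-i); sum over i=0..2:
  i=0: C(7,0)·!7 = 1·1854 = 1854
  i=1: C(7,1)·!6 = 7·265 = 1855
  i=2: C(7,2)·!5 = 21·44 = 924
Total = 4633.

4633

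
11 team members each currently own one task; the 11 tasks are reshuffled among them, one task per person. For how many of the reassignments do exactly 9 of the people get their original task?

55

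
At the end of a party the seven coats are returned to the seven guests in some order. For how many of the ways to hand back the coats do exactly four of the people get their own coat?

Pick the 4 fixed positions: C(7,4) = 35 ways.
The remaining 3 must be deranged: !3 = 2.
Total: 35 × 2 = 70.

70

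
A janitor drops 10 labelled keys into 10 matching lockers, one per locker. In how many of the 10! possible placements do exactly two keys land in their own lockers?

667485

Choose which 2 of the 10 are fixed: C(10,2) = 45.
The other 8 form a derangement: !8 = 14833.
Total: 45 × 14833 = 667485.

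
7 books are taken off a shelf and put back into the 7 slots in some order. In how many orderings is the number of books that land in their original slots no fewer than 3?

407

# with exactly i fixed is C(7,i)·!(7-i); sum over i=3..7:
  i=3: C(7,3)·!4 = 35·9 = 315
  i=4: C(7,4)·!3 = 35·2 = 70
  i=5: C(7,5)·!2 = 21·1 = 21
  i=6: C(7,6)·!1 = 7·0 = 0
  i=7: C(7,7)·!0 = 1·1 = 1
Total = 407.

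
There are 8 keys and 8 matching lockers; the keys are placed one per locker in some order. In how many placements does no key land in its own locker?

14833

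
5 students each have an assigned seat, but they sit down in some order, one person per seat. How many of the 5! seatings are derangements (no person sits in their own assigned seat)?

44

!5 is the nearest integer to 5!/e.
5! = 120, and 120/e ≈ 44.15, so !5 = 44.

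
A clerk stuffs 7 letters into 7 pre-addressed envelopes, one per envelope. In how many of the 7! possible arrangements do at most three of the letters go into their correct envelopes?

Sum C(7,i)·!(7-i) for i = 0..3:
  i=0: C(7,0)·!7 = 1·1854 = 1854
  i=1: C(7,1)·!6 = 7·265 = 1855
  i=2: C(7,2)·!5 = 21·44 = 924
  i=3: C(7,3)·!4 = 35·9 = 315
Total = 4948.

4948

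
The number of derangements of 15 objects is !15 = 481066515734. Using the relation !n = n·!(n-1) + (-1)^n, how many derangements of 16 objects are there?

7697064251745

!16 = 16·481066515734 + 1 = 7697064251745.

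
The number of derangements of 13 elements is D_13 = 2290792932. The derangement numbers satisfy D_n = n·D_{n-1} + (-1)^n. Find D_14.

32071101049

D_14 = 14·2290792932 + 1 = 32071101049.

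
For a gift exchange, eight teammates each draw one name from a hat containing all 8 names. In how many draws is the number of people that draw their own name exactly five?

Pick the 5 fixed positions: C(8,5) = 56 ways.
The remaining 3 must be deranged: !3 = 2.
Total: 56 × 2 = 112.

112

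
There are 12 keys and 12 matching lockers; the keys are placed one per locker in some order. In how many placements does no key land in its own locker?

The subfactorial !12 = [12!/e] (nearest integer).
12! = 479001600, and 479001600/e ≈ 176214840.93, so !12 = 176214841.

176214841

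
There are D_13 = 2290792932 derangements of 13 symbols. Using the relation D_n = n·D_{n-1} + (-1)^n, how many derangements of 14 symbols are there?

32071101049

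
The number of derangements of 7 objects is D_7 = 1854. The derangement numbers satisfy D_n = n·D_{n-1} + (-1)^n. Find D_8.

14833

D_8 = 8·1854 + 1 = 14833.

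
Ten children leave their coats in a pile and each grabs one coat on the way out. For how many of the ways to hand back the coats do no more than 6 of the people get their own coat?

3628514

Sum C(10,i)·!(10-i) for i = 0..6:
  i=0: C(10,0)·!10 = 1·1334961 = 1334961
  i=1: C(10,1)·!9 = 10·133496 = 1334960
  i=2: C(10,2)·!8 = 45·14833 = 667485
  i=3: C(10,3)·!7 = 120·1854 = 222480
  i=4: C(10,4)·!6 = 210·265 = 55650
  i=5: C(10,5)·!5 = 252·44 = 11088
  i=6: C(10,6)·!4 = 210·9 = 1890
Total = 3628514.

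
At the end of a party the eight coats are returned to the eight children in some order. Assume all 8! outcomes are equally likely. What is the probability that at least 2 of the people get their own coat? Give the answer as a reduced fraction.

2131/8064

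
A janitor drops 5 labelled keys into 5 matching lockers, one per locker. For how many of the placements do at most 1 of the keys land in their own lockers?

89

# with exactly i fixed is C(5,i)·!(5-i); sum over i=0..1:
  i=0: C(5,0)·!5 = 1·44 = 44
  i=1: C(5,1)·!4 = 5·9 = 45
Total = 89.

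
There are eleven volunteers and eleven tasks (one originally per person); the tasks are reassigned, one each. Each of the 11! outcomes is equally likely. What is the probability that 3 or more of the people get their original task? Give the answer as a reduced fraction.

3205379/39916800

Favorable outcomes: Σ_{i≥3} C(11,i)·!(11-i) = 165·14833 + 330·1854 + 462·265 + 462·44 + 330·9 + 165·2 + 55·1 + 11·0 + 1·1 = 3205379.
Total outcomes: 11! = 39916800.
Probability = 3205379/39916800 = 3205379/39916800.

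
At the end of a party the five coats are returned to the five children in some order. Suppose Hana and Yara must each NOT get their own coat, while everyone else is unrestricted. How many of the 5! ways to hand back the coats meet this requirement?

78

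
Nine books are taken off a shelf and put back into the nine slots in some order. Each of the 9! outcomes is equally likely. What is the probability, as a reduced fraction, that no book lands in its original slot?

16687/45360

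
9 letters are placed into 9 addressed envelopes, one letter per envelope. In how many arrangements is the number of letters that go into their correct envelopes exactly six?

168

Pick the 6 fixed positions: C(9,6) = 84 ways.
The remaining 3 must be deranged: !3 = 2.
Total: 84 × 2 = 168.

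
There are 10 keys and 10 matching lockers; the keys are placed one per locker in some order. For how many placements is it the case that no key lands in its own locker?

1334961

Use !n = (n-1)(!(n-1) + !(n-2)).
!10 = 9·(133496 + 14833) = 9·148329 = 1334961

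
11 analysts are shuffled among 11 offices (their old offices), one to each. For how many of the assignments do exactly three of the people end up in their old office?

2447445

Pick the 3 fixed positions: C(11,3) = 165 ways.
The other 8 form a derangement: !8 = 14833.
Total: 165 × 14833 = 2447445.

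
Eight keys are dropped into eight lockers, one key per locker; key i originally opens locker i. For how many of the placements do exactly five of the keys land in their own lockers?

112

Choose which 5 of the 8 are fixed: C(8,5) = 56.
The other 3 form a derangement: !3 = 2.
Total: 56 × 2 = 112.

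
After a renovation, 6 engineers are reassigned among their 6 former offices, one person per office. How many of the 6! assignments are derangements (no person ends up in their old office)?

Recurrence: !6 = 6·!5 + (-1)^6.
!6 = 6·44 + 1 = 265

265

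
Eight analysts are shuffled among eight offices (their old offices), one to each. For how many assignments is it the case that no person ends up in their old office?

14833

The number of derangements of 8 is !8 = Σ_{k=0}^{8} (-1)^k·8!/k!
= 8! - 8!/1! + 8!/2! - 8!/3! + 8!/4! - 8!/5! + 8!/6! - 8!/7! + 8!/8!
= 40320 - 40320 + 20160 - 6720 + 1680 - 336 + 56 - 8 + 1
= 14833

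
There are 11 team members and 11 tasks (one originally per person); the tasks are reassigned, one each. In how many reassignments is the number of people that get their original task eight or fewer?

# with exactly i fixed is C(11,i)·!(11-i); sum over i=0..8:
  i=0: C(11,0)·!11 = 1·14684570 = 14684570
  i=1: C(11,1)·!10 = 11·1334961 = 14684571
  i=2: C(11,2)·!9 = 55·133496 = 7342280
  i=3: C(11,3)·!8 = 165·14833 = 2447445
  i=4: C(11,4)·!7 = 330·1854 = 611820
  i=5: C(11,5)·!6 = 462·265 = 122430
  i=6: C(11,6)·!5 = 462·44 = 20328
  i=7: C(11,7)·!4 = 330·9 = 2970
  i=8: C(11,8)·!3 = 165·2 = 330
Total = 39916744.

39916744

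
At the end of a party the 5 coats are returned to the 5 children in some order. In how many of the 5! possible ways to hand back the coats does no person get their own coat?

The subfactorial !5 = [5!/e] (nearest integer).
5! = 120, and 120/e ≈ 44.15, so !5 = 44.

44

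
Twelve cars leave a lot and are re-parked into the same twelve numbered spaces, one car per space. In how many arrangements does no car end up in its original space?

176214841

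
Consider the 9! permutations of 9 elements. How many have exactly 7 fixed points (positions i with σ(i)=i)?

Choose which 7 of the 9 are fixed: C(9,7) = 36.
The other 2 form a derangement: !2 = 1.
Total: 36 × 1 = 36.

36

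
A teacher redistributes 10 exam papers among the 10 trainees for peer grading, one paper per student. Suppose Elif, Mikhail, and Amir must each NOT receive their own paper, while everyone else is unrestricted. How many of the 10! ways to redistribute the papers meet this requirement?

2656080

Let A_j be the event that the j-th constrained one is fixed. By inclusion-exclusion over the 3 events:
Σ_{j=0}^{3} (-1)^j C(3,j)(10-j)!
= C(3,0)·10! - C(3,1)·9! + C(3,2)·8! - C(3,3)·7!
= 3628800 - 1088640 + 120960 - 5040
= 2656080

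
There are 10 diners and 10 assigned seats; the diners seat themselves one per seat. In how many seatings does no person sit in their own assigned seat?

1334961

!10 is the nearest integer to 10!/e.
10! = 3628800, and 3628800/e ≈ 1334960.92, so !10 = 1334961.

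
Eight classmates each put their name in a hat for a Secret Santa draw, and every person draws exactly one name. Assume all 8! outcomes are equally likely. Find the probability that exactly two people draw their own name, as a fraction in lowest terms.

53/288

Favorable outcomes: C(8,2)·!6 = 28·265 = 7420.
Total outcomes: 8! = 40320.
Probability = 7420/40320 = 53/288.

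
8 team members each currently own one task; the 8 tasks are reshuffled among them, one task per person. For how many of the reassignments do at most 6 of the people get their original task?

# with exactly i fixed is C(8,i)·!(8-i); sum over i=0..6:
  i=0: C(8,0)·!8 = 1·14833 = 14833
  i=1: C(8,1)·!7 = 8·1854 = 14832
  i=2: C(8,2)·!6 = 28·265 = 7420
  i=3: C(8,3)·!5 = 56·44 = 2464
  i=4: C(8,4)·!4 = 70·9 = 630
  i=5: C(8,5)·!3 = 56·2 = 112
  i=6: C(8,6)·!2 = 28·1 = 28
Total = 40319.

40319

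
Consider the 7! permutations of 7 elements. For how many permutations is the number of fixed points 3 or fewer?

4948

# with exactly i fixed is C(7,i)·!(7-i); sum over i=0..3:
  i=0: C(7,0)·!7 = 1·1854 = 1854
  i=1: C(7,1)·!6 = 7·265 = 1855
  i=2: C(7,2)·!5 = 21·44 = 924
  i=3: C(7,3)·!4 = 35·9 = 315
Total = 4948.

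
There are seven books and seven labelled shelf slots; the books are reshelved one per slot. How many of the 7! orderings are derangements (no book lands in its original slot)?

1854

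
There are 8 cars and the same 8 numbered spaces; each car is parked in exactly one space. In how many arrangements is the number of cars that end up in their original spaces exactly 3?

Pick the 3 fixed positions: C(8,3) = 56 ways.
The remaining 5 must be deranged: !5 = 44.
Total: 56 × 44 = 2464.

2464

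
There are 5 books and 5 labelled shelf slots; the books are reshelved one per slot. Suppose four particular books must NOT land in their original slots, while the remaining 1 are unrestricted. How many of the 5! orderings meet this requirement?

53

Inclusion-exclusion on the 4 forbidden self-matches:
Σ_{j=0}^{4} (-1)^j C(4,j)(5-j)!
= C(4,0)·5! - C(4,1)·4! + C(4,2)·3! - C(4,3)·2! + C(4,4)·1!
= 120 - 96 + 36 - 8 + 1
= 53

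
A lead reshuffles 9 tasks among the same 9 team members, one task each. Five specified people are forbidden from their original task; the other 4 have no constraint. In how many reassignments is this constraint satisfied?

205056

Let A_j be the event that the j-th constrained one is fixed. By inclusion-exclusion over the 5 events:
Σ_{j=0}^{5} (-1)^j C(5,j)(9-j)!
= C(5,0)·9! - C(5,1)·8! + C(5,2)·7! - C(5,3)·6! + C(5,4)·5! - C(5,5)·4!
= 362880 - 201600 + 50400 - 7200 + 600 - 24
= 205056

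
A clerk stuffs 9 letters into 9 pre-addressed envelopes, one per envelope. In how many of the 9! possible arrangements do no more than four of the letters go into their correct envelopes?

361541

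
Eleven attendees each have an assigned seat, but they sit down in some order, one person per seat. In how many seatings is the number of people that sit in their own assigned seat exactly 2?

7342280

Pick the 2 fixed positions: C(11,2) = 55 ways.
The other 9 form a derangement: !9 = 133496.
Total: 55 × 133496 = 7342280.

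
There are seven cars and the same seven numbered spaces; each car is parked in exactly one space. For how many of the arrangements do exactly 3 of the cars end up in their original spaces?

Choose which 3 of the 7 are fixed: C(7,3) = 35.
The other 4 form a derangement: !4 = 9.
Total: 35 × 9 = 315.

315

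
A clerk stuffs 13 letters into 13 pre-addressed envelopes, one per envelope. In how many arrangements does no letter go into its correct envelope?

2290792932

Recurrence: !13 = 12·(!12 + !11).
!13 = 12·(176214841 + 14684570) = 12·190899411 = 2290792932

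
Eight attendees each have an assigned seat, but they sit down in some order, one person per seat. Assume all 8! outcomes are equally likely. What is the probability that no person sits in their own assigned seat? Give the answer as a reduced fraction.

Favorable outcomes: !8 = 14833.
Total outcomes: 8! = 40320.
Probability = 14833/40320 = 2119/5760.

2119/5760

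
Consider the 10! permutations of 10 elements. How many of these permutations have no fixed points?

1334961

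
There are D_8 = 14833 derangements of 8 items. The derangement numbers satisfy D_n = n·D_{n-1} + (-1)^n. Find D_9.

133496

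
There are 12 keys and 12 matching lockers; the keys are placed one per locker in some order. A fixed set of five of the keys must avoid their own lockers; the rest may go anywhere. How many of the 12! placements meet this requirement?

Let A_j be the event that the j-th constrained one is fixed. By inclusion-exclusion over the 5 events:
Σ_{j=0}^{5} (-1)^j C(5,j)(12-j)!
= C(5,0)·12! - C(5,1)·11! + C(5,2)·10! - C(5,3)·9! + C(5,4)·8! - C(5,5)·7!
= 479001600 - 199584000 + 36288000 - 3628800 + 201600 - 5040
= 312273360

312273360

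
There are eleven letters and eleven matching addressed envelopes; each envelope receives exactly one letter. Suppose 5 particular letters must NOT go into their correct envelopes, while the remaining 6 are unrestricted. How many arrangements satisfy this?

Inclusion-exclusion on the 5 forbidden self-matches:
Σ_{j=0}^{5} (-1)^j C(5,j)(11-j)!
= C(5,0)·11! - C(5,1)·10! + C(5,2)·9! - C(5,3)·8! + C(5,4)·7! - C(5,5)·6!
= 39916800 - 18144000 + 3628800 - 403200 + 25200 - 720
= 25022880

25022880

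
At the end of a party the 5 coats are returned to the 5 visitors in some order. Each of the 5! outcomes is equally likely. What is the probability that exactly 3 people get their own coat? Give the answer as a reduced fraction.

1/12

Favorable outcomes: C(5,3)·!2 = 10·1 = 10.
Total outcomes: 5! = 120.
Probability = 10/120 = 1/12.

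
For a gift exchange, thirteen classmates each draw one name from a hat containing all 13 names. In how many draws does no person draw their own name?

2290792932

!13 is the nearest integer to 13!/e.
13! = 6227020800, and 6227020800/e ≈ 2290792932.07, so !13 = 2290792932.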